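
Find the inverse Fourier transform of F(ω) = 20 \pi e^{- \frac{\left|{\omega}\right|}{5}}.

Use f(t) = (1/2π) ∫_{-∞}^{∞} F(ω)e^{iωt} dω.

f(t) = \frac{4}{t^{2} + \frac{1}{25}}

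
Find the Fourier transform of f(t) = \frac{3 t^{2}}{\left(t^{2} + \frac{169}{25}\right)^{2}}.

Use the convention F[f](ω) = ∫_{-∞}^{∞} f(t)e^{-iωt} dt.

F(ω) = \frac{3 \pi \left(5 - 13 \left|{\omega}\right|\right) e^{- \frac{13 \left|{\omega}\right|}{5}}}{26}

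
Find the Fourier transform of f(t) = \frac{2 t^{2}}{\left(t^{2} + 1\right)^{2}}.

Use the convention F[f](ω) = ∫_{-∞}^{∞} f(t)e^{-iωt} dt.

F(ω) = \pi \left(1 - \left|{\omega}\right|\right) e^{- \left|{\omega}\right|}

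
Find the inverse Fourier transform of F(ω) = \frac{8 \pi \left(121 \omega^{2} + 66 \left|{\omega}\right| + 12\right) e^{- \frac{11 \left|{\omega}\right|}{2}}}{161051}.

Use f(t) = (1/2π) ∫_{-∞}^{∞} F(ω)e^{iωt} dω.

f(t) = \frac{8}{\left(t^{2} + \frac{121}{4}\right)^{3}}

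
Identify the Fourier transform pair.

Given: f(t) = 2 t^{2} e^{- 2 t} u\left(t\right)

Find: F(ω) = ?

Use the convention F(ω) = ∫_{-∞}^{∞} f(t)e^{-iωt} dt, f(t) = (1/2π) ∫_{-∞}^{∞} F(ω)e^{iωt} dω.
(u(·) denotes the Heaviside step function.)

F(ω) = \frac{4}{\left(i \omega + 2\right)^{3}}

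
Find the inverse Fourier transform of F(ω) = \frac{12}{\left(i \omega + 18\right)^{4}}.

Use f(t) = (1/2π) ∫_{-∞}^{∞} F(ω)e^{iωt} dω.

f(t) = 2 t^{3} e^{- 18 t} u\left(t\right)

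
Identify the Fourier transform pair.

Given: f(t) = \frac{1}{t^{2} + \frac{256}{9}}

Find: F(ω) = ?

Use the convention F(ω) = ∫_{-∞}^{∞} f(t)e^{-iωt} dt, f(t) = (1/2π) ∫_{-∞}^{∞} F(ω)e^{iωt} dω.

F(ω) = \frac{3 \pi e^{- \frac{16 \left|{\omega}\right|}{3}}}{16}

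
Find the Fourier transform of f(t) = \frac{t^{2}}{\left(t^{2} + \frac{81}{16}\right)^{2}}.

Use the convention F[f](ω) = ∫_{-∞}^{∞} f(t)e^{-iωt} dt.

F(ω) = \frac{\pi \left(4 - 9 \left|{\omega}\right|\right) e^{- \frac{9 \left|{\omega}\right|}{4}}}{18}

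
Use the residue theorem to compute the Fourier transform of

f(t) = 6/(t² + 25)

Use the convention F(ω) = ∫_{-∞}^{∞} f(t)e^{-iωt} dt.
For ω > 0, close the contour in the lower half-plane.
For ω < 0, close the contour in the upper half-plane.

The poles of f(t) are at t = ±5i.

Let g(z) = f(z)e^{-iωz}; for large |z| the factor e^{-iωz} decays in the lower half-plane when ω > 0 and in the upper half-plane when ω < 0.

Case ω > 0 (lower half-plane, clockwise contour ⇒ F(ω) = -2πi·ΣRes):
  Res_{z = - 5 i} g(z) = \frac{3 i e^{- 5 \omega}}{5}
  F(ω) = -2πi·ΣRes = \frac{6 \pi e^{- 5 \omega}}{5}

Case ω < 0 (upper half-plane, counterclockwise contour ⇒ F(ω) = +2πi·ΣRes):
  Res_{z = 5 i} g(z) = - \frac{3 i e^{5 \omega}}{5}
  F(ω) = 2πi·ΣRes = \frac{6 \pi e^{5 \omega}}{5}

Both cases combine into a single formula in |ω|:

F(ω) = \frac{6 \pi e^{- 5 \left|{\omega}\right|}}{5}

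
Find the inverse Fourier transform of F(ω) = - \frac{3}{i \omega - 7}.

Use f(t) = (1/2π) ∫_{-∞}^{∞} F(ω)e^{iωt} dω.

f(t) = 3 e^{7 t} u\left(- t\right)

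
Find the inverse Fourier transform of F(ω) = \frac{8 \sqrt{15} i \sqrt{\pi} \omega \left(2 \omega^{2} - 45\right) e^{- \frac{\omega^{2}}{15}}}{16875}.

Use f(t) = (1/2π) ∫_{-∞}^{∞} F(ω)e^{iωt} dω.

f(t) = 3 t^{3} e^{- \frac{15 t^{2}}{4}}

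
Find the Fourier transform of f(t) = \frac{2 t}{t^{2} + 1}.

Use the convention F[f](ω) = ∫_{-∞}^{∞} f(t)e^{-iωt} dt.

F(ω) = - 2 i \pi e^{- \left|{\omega}\right|} \operatorname{sign}{\left(\omega \right)}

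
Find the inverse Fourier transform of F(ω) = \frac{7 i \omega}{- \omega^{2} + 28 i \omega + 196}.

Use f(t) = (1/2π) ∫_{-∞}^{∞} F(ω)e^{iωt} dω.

f(t) = 7 \left(1 - 14 t\right) e^{- 14 t} u\left(t\right)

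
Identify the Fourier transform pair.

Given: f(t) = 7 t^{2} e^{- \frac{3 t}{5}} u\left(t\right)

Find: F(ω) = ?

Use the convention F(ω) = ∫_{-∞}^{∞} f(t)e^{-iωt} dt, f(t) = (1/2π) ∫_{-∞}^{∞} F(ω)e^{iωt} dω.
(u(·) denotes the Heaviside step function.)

F(ω) = \frac{1750}{\left(5 i \omega + 3\right)^{3}}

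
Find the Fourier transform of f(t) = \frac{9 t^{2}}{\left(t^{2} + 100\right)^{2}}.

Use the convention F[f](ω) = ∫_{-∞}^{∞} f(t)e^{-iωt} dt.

F(ω) = \frac{9 \pi \left(1 - 10 \left|{\omega}\right|\right) e^{- 10 \left|{\omega}\right|}}{20}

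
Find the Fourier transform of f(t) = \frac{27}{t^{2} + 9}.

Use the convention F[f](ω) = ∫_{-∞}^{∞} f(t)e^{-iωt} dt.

F(ω) = 9 \pi e^{- 3 \left|{\omega}\right|}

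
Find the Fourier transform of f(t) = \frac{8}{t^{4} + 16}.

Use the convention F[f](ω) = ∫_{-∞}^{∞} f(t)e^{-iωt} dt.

F(ω) = \pi e^{- \sqrt{2} \left|{\omega}\right|} \sin{\left(\sqrt{2} \left|{\omega}\right| + \frac{\pi}{4} \right)}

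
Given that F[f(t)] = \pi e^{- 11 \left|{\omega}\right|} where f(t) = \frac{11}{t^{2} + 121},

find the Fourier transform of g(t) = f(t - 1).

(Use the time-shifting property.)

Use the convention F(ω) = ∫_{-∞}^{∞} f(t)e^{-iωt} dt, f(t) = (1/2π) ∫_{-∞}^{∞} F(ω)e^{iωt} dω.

F[g](ω) = \pi e^{- i \omega - 11 \left|{\omega}\right|}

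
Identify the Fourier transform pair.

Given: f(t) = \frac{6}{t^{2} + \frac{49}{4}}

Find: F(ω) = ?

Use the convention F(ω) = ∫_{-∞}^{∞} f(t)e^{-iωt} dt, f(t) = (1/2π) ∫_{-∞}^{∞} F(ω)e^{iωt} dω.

F(ω) = \frac{12 \pi e^{- \frac{7 \left|{\omega}\right|}{2}}}{7}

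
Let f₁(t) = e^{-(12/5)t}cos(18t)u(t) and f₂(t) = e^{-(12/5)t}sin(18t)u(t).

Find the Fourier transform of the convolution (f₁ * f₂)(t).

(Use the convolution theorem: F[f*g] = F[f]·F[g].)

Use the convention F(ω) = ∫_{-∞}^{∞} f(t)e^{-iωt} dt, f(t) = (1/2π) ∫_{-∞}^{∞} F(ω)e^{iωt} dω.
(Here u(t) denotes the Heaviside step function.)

F[f₁*f₂](ω) = \frac{2250 \left(5 i \omega + 12\right)}{\left(\left(5 i \omega + 12\right)^{2} + 8100\right)^{2}}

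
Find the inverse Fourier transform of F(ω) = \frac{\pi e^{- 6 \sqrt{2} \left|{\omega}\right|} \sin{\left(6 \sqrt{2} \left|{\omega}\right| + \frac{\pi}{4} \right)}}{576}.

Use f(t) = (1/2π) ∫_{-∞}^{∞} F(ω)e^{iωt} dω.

f(t) = \frac{3}{t^{4} + 20736}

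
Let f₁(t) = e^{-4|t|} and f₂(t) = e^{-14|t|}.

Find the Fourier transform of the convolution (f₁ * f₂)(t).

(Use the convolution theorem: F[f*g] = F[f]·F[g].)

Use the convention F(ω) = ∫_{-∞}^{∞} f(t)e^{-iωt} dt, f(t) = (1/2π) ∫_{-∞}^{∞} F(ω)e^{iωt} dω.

F[f₁*f₂](ω) = \frac{224}{\left(\omega^{2} + 16\right) \left(\omega^{2} + 196\right)}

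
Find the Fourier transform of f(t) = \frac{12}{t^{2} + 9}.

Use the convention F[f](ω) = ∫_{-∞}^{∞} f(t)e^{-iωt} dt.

F(ω) = 4 \pi e^{- 3 \left|{\omega}\right|}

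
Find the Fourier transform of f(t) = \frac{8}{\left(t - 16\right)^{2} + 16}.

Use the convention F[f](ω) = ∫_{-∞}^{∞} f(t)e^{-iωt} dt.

F(ω) = 2 \pi e^{- 16 i \omega - 4 \left|{\omega}\right|}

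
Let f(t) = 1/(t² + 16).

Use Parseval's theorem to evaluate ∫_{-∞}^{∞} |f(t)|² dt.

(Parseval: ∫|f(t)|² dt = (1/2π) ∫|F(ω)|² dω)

∫|f(t)|² dt = \frac{\pi}{128}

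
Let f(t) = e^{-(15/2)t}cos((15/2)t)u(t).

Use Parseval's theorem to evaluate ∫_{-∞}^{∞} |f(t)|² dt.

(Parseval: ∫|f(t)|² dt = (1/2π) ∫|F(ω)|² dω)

∫|f(t)|² dt = \frac{1}{20}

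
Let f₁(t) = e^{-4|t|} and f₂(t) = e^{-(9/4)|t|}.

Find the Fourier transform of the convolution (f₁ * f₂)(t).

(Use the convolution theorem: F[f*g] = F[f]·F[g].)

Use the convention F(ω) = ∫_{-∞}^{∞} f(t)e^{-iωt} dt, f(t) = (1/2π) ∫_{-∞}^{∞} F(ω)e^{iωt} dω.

F[f₁*f₂](ω) = \frac{576}{\left(\omega^{2} + 16\right) \left(16 \omega^{2} + 81\right)}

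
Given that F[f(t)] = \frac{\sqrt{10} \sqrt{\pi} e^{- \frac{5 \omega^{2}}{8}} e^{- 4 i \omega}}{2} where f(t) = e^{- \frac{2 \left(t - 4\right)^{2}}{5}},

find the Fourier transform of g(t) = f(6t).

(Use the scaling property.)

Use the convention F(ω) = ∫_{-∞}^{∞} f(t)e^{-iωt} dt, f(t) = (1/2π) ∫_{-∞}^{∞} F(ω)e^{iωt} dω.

F[g](ω) = \frac{\sqrt{10} \sqrt{\pi} e^{- \frac{\omega \left(5 \omega + 192 i\right)}{288}}}{12}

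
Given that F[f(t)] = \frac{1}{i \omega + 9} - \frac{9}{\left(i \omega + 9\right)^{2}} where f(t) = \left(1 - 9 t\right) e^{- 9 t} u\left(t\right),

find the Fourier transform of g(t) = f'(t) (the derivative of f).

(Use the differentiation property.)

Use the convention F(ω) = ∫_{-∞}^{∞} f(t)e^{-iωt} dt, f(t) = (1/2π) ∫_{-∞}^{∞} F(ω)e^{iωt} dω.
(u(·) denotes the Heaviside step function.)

F[g](ω) = \frac{\omega^{2}}{\omega^{2} - 18 i \omega - 81}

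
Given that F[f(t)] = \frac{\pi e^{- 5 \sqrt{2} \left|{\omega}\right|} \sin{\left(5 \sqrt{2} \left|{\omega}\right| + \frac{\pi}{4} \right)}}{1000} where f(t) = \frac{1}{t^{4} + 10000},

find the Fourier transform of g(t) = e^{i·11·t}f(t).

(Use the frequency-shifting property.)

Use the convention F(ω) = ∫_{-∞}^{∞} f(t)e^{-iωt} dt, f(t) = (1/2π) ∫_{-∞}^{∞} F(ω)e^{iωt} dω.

F[g](ω) = \frac{\pi e^{- 5 \sqrt{2} \left|{\omega - 11}\right|} \sin{\left(5 \sqrt{2} \left|{\omega - 11}\right| + \frac{\pi}{4} \right)}}{1000}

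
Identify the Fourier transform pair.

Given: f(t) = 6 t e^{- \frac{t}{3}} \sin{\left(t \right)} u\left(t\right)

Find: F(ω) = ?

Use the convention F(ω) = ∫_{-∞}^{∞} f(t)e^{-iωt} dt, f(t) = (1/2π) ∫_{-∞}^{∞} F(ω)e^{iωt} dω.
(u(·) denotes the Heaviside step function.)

F(ω) = \frac{324 \left(3 i \omega + 1\right)}{\left(\left(3 i \omega + 1\right)^{2} + 9\right)^{2}}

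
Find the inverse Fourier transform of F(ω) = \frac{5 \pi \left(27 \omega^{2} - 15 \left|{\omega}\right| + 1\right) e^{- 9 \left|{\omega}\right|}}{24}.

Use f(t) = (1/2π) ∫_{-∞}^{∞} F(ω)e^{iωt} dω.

f(t) = \frac{5 t^{4}}{\left(t^{2} + 81\right)^{3}}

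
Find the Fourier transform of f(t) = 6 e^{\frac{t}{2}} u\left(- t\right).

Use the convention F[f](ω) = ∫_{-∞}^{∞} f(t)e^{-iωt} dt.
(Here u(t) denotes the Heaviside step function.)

F(ω) = \frac{12 i}{2 \omega + i}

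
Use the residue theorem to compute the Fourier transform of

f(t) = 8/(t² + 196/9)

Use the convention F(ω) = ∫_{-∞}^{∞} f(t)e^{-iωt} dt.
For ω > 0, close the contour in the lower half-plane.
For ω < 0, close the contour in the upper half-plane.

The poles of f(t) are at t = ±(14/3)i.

Let g(z) = f(z)e^{-iωz}; for large |z| the factor e^{-iωz} decays in the lower half-plane when ω > 0 and in the upper half-plane when ω < 0.

Case ω > 0 (lower half-plane, clockwise contour ⇒ F(ω) = -2πi·ΣRes):
  Res_{z = - \frac{14 i}{3}} g(z) = \frac{6 i e^{- \frac{14 \omega}{3}}}{7}
  F(ω) = -2πi·ΣRes = \frac{12 \pi e^{- \frac{14 \omega}{3}}}{7}

Case ω < 0 (upper half-plane, counterclockwise contour ⇒ F(ω) = +2πi·ΣRes):
  Res_{z = \frac{14 i}{3}} g(z) = - \frac{6 i e^{\frac{14 \omega}{3}}}{7}
  F(ω) = 2πi·ΣRes = \frac{12 \pi e^{\frac{14 \omega}{3}}}{7}

Both cases combine into a single formula in |ω|:

F(ω) = \frac{12 \pi e^{- \frac{14 \left|{\omega}\right|}{3}}}{7}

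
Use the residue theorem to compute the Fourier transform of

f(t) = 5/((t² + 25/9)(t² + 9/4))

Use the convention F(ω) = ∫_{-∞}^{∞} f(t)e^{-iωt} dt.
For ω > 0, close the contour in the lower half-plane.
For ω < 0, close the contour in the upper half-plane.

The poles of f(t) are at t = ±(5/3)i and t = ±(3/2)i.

Let g(z) = f(z)e^{-iωz}; for large |z| the factor e^{-iωz} decays in the lower half-plane when ω > 0 and in the upper half-plane when ω < 0.

Case ω > 0 (lower half-plane, clockwise contour ⇒ F(ω) = -2πi·ΣRes):
  Res_{z = - \frac{5 i}{3}} g(z) = - \frac{54 i e^{- \frac{5 \omega}{3}}}{19}
  Res_{z = - \frac{3 i}{2}} g(z) = \frac{60 i e^{- \frac{3 \omega}{2}}}{19}
  F(ω) = -2πi·ΣRes = \frac{120 \pi e^{- \frac{3 \omega}{2}}}{19} - \frac{108 \pi e^{- \frac{5 \omega}{3}}}{19}

Case ω < 0 (upper half-plane, counterclockwise contour ⇒ F(ω) = +2πi·ΣRes):
  Res_{z = \frac{5 i}{3}} g(z) = \frac{54 i e^{\frac{5 \omega}{3}}}{19}
  Res_{z = \frac{3 i}{2}} g(z) = - \frac{60 i e^{\frac{3 \omega}{2}}}{19}
  F(ω) = 2πi·ΣRes = \frac{12 \pi \left(- 9 e^{\frac{5 \omega}{3}} + 10 e^{\frac{3 \omega}{2}}\right)}{19}

Both cases combine into a single formula in |ω|:

F(ω) = \frac{120 \pi e^{- \frac{3 \left|{\omega}\right|}{2}}}{19} - \frac{108 \pi e^{- \frac{5 \left|{\omega}\right|}{3}}}{19}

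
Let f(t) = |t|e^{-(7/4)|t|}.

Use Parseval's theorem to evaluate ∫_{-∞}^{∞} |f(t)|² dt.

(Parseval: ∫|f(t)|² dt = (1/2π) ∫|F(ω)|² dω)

∫|f(t)|² dt = \frac{32}{343}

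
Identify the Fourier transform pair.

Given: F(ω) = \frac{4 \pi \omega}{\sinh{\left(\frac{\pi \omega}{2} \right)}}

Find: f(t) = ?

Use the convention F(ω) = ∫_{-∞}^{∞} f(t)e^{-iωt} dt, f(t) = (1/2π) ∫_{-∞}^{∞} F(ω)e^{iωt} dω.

f(t) = \frac{4}{\cosh^{2}{\left(t \right)}}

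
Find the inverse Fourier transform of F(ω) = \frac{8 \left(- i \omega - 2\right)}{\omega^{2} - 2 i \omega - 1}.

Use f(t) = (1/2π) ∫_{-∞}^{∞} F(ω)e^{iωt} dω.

f(t) = 8 \left(t + 1\right) e^{- t} u\left(t\right)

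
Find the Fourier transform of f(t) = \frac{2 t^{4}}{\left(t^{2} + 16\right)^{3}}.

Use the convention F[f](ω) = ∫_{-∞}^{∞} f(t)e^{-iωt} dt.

F(ω) = \frac{\pi \left(16 \omega^{2} - 20 \left|{\omega}\right| + 3\right) e^{- 4 \left|{\omega}\right|}}{16}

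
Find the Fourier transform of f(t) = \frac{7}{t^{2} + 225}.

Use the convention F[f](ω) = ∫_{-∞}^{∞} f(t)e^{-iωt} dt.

F(ω) = \frac{7 \pi e^{- 15 \left|{\omega}\right|}}{15}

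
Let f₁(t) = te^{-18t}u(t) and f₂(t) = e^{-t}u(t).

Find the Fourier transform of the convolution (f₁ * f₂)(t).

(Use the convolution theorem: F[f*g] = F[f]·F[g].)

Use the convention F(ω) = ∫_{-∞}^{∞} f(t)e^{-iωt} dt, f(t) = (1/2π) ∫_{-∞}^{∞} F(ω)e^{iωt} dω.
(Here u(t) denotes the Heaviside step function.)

F[f₁*f₂](ω) = \frac{1}{\left(i \omega + 1\right) \left(i \omega + 18\right)^{2}}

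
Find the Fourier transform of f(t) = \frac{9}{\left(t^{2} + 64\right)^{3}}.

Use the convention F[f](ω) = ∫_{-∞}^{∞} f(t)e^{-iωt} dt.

F(ω) = \frac{9 \pi \left(64 \omega^{2} + 24 \left|{\omega}\right| + 3\right) e^{- 8 \left|{\omega}\right|}}{262144}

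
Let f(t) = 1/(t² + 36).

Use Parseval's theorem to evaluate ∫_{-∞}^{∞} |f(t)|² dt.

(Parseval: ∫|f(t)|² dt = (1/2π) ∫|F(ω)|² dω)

∫|f(t)|² dt = \frac{\pi}{432}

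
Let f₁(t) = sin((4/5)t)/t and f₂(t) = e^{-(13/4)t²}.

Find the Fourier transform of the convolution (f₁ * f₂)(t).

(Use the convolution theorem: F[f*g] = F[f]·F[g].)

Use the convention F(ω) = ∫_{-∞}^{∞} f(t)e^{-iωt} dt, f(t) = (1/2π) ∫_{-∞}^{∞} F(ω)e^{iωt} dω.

F[f₁*f₂](ω) = \begin{cases} \frac{2 \sqrt{13} \pi^{\frac{3}{2}} e^{- \frac{\omega^{2}}{13}}}{13} & \text{for}\: \omega > - \frac{4}{5} \wedge \omega < \frac{4}{5} \\0 & \text{otherwise} \end{cases}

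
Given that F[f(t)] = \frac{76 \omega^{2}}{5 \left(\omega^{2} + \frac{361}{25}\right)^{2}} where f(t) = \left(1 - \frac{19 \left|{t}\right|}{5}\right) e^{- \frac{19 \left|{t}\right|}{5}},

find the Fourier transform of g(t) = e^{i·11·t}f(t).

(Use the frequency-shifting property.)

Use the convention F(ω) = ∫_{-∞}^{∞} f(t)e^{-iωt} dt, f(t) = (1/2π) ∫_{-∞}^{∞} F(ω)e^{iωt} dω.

F[g](ω) = \frac{9500 \left(\omega - 11\right)^{2}}{\left(25 \left(\omega - 11\right)^{2} + 361\right)^{2}}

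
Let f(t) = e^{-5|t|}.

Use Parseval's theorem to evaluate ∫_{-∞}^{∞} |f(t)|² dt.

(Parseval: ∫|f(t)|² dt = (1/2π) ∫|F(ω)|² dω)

∫|f(t)|² dt = \frac{1}{5}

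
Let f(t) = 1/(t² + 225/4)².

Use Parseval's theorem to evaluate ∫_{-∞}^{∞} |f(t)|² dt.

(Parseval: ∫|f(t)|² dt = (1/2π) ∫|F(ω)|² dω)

∫|f(t)|² dt = \frac{8 \pi}{34171875}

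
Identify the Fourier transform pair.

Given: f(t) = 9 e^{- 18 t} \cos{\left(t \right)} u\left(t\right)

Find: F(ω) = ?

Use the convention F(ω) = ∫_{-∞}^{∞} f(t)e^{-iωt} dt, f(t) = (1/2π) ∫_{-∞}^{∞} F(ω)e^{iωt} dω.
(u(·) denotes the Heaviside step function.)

F(ω) = \frac{9 \left(i \omega + 18\right)}{\left(i \omega + 18\right)^{2} + 1}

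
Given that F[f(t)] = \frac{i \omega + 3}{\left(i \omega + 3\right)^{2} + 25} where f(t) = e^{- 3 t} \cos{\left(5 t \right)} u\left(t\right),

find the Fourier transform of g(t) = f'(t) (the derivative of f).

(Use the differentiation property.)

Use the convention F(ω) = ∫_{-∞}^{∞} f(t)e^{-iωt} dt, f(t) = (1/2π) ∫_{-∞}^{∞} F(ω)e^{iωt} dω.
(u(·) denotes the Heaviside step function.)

F[g](ω) = \frac{i \omega \left(i \omega + 3\right)}{\left(i \omega + 3\right)^{2} + 25}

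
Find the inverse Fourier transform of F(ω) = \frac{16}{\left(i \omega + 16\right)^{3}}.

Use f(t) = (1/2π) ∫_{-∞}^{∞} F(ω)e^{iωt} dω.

f(t) = 8 t^{2} e^{- 16 t} u\left(t\right)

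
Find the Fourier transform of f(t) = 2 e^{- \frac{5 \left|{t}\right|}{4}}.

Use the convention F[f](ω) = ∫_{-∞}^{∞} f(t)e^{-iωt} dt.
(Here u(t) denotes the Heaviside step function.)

F(ω) = \frac{80}{16 \omega^{2} + 25}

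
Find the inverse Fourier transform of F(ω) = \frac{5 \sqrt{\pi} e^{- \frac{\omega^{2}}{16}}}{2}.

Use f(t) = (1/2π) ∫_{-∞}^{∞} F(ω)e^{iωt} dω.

f(t) = 5 e^{- 4 t^{2}}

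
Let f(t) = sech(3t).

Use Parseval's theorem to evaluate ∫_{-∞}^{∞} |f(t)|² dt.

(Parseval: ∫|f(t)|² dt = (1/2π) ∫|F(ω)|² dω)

∫|f(t)|² dt = \frac{2}{3}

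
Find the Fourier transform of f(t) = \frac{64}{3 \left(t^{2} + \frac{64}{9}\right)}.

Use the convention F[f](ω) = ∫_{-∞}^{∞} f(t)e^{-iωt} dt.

F(ω) = 8 \pi e^{- \frac{8 \left|{\omega}\right|}{3}}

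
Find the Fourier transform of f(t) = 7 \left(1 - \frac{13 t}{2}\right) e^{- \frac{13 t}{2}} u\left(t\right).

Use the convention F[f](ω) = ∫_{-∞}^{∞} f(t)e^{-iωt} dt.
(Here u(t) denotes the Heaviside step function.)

F(ω) = \frac{28 i \omega}{- 4 \omega^{2} + 52 i \omega + 169}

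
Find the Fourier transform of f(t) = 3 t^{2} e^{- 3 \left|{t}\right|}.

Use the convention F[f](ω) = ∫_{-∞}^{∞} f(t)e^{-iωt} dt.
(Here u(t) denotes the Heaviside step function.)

F(ω) = \frac{108 \left(3 - \omega^{2}\right)}{\left(\omega^{2} + 9\right)^{3}}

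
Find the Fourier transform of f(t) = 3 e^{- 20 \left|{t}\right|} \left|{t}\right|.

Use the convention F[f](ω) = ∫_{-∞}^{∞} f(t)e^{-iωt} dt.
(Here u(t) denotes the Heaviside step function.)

F(ω) = \frac{6 \left(400 - \omega^{2}\right)}{\left(\omega^{2} + 400\right)^{2}}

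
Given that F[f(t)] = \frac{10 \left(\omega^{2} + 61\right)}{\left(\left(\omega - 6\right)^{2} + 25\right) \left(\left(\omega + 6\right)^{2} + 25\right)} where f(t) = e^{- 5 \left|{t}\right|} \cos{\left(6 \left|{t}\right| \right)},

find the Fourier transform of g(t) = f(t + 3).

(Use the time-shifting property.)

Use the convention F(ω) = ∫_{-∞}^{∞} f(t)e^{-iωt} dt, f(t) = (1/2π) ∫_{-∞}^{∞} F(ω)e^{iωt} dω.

F[g](ω) = \frac{10 \left(\omega^{2} + 61\right) e^{3 i \omega}}{\omega^{4} - 22 \omega^{2} + 3721}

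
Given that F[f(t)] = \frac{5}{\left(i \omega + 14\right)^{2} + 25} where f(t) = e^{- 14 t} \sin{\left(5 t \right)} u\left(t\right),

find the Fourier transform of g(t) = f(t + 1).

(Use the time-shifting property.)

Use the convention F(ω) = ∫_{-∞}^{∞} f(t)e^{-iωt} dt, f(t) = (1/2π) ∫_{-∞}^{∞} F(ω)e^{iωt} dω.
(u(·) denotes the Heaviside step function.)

F[g](ω) = \frac{5 e^{i \omega}}{\left(i \omega + 14\right)^{2} + 25}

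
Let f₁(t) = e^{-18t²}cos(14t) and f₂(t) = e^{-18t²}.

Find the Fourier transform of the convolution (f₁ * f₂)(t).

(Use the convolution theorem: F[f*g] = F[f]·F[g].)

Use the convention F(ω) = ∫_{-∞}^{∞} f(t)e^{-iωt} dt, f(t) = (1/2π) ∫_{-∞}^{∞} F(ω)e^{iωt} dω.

F[f₁*f₂](ω) = \frac{\pi \left(e^{\frac{7 \omega}{9}} + 1\right) e^{- \frac{\omega^{2}}{36} - \frac{7 \omega}{18} - \frac{49}{18}}}{36}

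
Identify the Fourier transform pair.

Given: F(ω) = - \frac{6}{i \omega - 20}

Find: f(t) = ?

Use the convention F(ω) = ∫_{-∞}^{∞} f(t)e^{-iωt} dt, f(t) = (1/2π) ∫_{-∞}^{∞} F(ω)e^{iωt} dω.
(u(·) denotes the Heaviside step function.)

f(t) = 6 e^{20 t} u\left(- t\right)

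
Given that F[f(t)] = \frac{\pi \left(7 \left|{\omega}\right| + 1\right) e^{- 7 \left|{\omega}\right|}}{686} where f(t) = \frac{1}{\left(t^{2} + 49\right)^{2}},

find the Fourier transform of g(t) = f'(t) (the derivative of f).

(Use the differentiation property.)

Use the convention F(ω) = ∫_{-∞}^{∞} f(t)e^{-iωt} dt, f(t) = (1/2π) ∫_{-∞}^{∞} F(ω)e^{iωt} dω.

F[g](ω) = \frac{i \pi \omega \left(7 \left|{\omega}\right| + 1\right) e^{- 7 \left|{\omega}\right|}}{686}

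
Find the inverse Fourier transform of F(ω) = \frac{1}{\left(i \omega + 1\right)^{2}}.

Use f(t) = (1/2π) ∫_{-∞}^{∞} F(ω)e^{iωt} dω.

f(t) = t e^{- t} u\left(t\right)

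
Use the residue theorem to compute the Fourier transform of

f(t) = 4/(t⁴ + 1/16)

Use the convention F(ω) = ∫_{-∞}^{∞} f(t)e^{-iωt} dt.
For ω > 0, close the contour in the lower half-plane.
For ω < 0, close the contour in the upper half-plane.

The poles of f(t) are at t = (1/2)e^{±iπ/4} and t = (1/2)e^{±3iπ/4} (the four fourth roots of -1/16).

Let g(z) = f(z)e^{-iωz}; for large |z| the factor e^{-iωz} decays in the lower half-plane when ω > 0 and in the upper half-plane when ω < 0.

Case ω > 0 (lower half-plane, clockwise contour ⇒ F(ω) = -2πi·ΣRes):
  Res_{z = - \frac{\sqrt{2}}{4} - \frac{\sqrt{2} i}{4}} g(z) = \sqrt{2} \left(4 + 4 i\right) e^{\frac{\sqrt{2} \omega \left(-1 + i\right)}{4}}
  Res_{z = \frac{\sqrt{2}}{4} - \frac{\sqrt{2} i}{4}} g(z) = \sqrt{2} \left(-4 + 4 i\right) e^{- \frac{\sqrt{2} \omega \left(1 + i\right)}{4}}
  F(ω) = -2πi·ΣRes = 8 \sqrt{2} \pi \left(\left(1 - i\right) e^{\frac{\sqrt{2} i \omega}{2}} + 1 + i\right) e^{- \frac{\sqrt{2} \omega \left(1 + i\right)}{4}} = 32 \pi e^{- \frac{\sqrt{2} \omega}{4}} \sin{\left(\frac{\sqrt{2} \omega}{4} + \frac{\pi}{4} \right)}

Case ω < 0 (upper half-plane, counterclockwise contour ⇒ F(ω) = +2πi·ΣRes):
  Res_{z = \frac{\sqrt{2}}{4} + \frac{\sqrt{2} i}{4}} g(z) = \sqrt{2} \left(-4 - 4 i\right) e^{\frac{\sqrt{2} \omega \left(1 - i\right)}{4}}
  Res_{z = - \frac{\sqrt{2}}{4} + \frac{\sqrt{2} i}{4}} g(z) = \sqrt{2} \left(4 - 4 i\right) e^{\frac{\sqrt{2} \omega \left(1 + i\right)}{4}}
  F(ω) = 2πi·ΣRes = - 8 \sqrt{2} i \pi \left(\left(1 + i\right) e^{\frac{\sqrt{2} \omega \left(1 - i\right)}{4}} - \left(1 - i\right) e^{\frac{\sqrt{2} \omega \left(1 + i\right)}{4}}\right) = 32 \pi e^{\frac{\sqrt{2} \omega}{4}} \cos{\left(\frac{\sqrt{2} \omega}{4} + \frac{\pi}{4} \right)}

Both cases combine into a single formula in |ω|:

F(ω) = 32 \pi e^{- \frac{\sqrt{2} \left|{\omega}\right|}{4}} \sin{\left(\frac{\sqrt{2} \left|{\omega}\right|}{4} + \frac{\pi}{4} \right)}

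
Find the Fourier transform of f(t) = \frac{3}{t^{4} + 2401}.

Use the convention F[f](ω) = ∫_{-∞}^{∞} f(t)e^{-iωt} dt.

F(ω) = \frac{3 \pi e^{- \frac{7 \sqrt{2} \left|{\omega}\right|}{2}} \sin{\left(\frac{7 \sqrt{2} \left|{\omega}\right|}{2} + \frac{\pi}{4} \right)}}{343}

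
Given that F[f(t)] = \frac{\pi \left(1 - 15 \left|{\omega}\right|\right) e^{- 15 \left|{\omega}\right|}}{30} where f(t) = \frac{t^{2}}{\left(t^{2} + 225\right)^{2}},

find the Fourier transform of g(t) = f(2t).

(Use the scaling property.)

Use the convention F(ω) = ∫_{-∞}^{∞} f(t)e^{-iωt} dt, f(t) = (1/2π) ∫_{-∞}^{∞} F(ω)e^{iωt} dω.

F[g](ω) = \frac{\pi \left(2 - 15 \left|{\omega}\right|\right) e^{- \frac{15 \left|{\omega}\right|}{2}}}{120}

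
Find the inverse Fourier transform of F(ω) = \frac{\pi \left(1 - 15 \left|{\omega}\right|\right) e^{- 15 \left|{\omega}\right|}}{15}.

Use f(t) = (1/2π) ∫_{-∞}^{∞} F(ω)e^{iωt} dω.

f(t) = \frac{2 t^{2}}{\left(t^{2} + 225\right)^{2}}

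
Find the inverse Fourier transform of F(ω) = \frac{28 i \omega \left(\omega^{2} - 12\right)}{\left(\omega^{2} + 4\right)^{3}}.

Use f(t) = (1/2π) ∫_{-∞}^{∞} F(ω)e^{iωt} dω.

f(t) = 7 t e^{- 2 \left|{t}\right|} \left|{t}\right|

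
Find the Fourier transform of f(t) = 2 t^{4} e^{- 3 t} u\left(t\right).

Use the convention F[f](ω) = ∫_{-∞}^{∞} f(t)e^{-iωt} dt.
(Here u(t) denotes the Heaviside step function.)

F(ω) = \frac{48}{\left(i \omega + 3\right)^{5}}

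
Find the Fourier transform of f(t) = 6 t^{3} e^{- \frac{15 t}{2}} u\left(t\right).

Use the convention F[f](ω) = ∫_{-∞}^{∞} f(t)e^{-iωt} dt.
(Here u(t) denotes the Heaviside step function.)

F(ω) = \frac{576}{\left(2 i \omega + 15\right)^{4}}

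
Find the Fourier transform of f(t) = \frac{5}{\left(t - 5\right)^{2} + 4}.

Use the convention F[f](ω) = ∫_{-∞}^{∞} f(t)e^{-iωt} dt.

F(ω) = \frac{5 \pi e^{- 5 i \omega - 2 \left|{\omega}\right|}}{2}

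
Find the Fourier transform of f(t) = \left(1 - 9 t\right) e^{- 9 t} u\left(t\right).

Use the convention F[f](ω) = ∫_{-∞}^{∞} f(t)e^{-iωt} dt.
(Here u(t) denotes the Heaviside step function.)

F(ω) = \frac{i \omega}{- \omega^{2} + 18 i \omega + 81}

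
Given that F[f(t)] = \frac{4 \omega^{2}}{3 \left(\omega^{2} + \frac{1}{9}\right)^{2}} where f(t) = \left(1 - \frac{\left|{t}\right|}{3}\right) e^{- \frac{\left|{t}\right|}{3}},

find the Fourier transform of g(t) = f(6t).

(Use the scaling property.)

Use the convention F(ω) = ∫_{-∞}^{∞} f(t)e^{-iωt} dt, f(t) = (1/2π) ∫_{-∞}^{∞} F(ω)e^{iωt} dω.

F[g](ω) = \frac{8 \omega^{2}}{\left(\omega^{2} + 4\right)^{2}}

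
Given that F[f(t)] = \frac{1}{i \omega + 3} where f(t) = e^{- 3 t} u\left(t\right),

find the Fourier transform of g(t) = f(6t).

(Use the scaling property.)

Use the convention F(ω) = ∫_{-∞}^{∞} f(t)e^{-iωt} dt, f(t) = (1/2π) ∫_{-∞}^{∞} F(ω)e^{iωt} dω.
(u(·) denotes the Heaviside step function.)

F[g](ω) = \frac{1}{i \omega + 18}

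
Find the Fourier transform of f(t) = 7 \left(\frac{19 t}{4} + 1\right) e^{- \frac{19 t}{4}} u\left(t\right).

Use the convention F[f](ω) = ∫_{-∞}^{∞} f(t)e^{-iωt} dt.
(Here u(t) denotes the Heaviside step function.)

F(ω) = \frac{56 \left(- 2 i \omega - 19\right)}{16 \omega^{2} - 152 i \omega - 361}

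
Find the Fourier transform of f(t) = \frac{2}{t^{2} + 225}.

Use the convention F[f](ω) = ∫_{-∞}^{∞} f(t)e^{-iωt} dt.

F(ω) = \frac{2 \pi e^{- 15 \left|{\omega}\right|}}{15}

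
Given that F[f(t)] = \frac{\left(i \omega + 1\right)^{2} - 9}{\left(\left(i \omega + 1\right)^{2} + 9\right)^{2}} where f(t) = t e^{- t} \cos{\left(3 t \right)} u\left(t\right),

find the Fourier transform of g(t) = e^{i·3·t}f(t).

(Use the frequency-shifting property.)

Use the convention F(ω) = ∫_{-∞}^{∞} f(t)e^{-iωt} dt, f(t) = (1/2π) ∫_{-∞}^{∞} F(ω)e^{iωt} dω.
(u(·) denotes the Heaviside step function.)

F[g](ω) = \frac{\left(i \left(\omega - 3\right) + 1\right)^{2} - 9}{\left(\left(i \left(\omega - 3\right) + 1\right)^{2} + 9\right)^{2}}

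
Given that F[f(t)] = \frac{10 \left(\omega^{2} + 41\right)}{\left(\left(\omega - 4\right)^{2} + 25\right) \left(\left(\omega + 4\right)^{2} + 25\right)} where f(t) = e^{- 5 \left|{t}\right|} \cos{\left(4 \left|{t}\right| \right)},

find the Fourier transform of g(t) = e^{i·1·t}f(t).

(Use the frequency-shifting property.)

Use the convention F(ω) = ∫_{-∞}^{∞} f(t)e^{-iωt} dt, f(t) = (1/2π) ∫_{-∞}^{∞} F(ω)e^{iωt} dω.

F[g](ω) = \frac{10 \left(\left(\omega - 1\right)^{2} + 41\right)}{\left(\left(\omega - 5\right)^{2} + 25\right) \left(\left(\omega + 3\right)^{2} + 25\right)}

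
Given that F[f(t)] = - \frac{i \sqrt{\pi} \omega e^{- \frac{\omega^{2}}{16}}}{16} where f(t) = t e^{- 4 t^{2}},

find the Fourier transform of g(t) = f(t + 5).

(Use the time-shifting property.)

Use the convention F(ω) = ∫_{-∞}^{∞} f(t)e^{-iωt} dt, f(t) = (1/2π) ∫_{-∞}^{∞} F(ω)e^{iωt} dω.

F[g](ω) = - \frac{i \sqrt{\pi} \omega e^{- \frac{\omega \left(\omega - 80 i\right)}{16}}}{16}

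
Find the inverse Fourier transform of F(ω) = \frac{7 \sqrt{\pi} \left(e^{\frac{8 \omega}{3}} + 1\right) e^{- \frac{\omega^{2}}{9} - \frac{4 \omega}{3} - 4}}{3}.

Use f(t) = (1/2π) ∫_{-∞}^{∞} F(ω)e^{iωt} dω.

f(t) = 7 e^{- \frac{9 t^{2}}{4}} \cos{\left(6 t \right)}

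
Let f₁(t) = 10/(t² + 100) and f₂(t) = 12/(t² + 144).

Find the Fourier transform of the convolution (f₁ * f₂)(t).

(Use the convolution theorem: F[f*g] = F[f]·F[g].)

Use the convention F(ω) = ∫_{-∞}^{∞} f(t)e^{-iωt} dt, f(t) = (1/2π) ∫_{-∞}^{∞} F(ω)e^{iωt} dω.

F[f₁*f₂](ω) = \pi^{2} e^{- 22 \left|{\omega}\right|}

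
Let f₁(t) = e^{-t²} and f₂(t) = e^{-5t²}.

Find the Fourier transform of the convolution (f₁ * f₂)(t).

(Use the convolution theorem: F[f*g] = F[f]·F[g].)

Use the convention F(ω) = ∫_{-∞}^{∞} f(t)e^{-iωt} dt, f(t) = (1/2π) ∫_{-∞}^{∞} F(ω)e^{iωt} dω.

F[f₁*f₂](ω) = \frac{\sqrt{5} \pi e^{- \frac{3 \omega^{2}}{10}}}{5}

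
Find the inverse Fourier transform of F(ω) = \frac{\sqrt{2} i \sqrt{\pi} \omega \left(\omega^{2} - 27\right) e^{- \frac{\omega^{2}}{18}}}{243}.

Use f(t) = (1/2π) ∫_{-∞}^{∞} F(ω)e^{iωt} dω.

f(t) = 9 t^{3} e^{- \frac{9 t^{2}}{2}}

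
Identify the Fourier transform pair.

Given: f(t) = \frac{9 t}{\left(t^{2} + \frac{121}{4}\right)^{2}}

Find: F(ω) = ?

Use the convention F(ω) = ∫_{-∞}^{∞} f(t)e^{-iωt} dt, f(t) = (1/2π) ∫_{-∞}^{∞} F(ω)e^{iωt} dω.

F(ω) = - \frac{9 i \pi \omega e^{- \frac{11 \left|{\omega}\right|}{2}}}{11}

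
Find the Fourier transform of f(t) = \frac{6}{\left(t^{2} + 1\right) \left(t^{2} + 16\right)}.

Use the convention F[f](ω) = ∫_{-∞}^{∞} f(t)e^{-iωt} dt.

F(ω) = \frac{\pi \left(4 e^{3 \left|{\omega}\right|} - 1\right) e^{- 4 \left|{\omega}\right|}}{10}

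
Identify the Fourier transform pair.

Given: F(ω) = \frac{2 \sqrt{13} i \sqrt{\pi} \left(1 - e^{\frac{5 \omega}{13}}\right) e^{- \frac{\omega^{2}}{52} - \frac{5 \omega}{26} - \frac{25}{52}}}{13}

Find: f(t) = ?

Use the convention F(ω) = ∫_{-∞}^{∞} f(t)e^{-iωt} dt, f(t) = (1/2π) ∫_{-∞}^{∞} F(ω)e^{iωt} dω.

f(t) = 4 e^{- 13 t^{2}} \sin{\left(5 t \right)}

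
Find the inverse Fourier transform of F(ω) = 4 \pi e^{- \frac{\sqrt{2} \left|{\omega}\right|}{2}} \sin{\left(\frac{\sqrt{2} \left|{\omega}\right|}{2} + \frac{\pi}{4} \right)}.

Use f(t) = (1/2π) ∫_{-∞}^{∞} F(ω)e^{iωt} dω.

f(t) = \frac{4}{t^{4} + 1}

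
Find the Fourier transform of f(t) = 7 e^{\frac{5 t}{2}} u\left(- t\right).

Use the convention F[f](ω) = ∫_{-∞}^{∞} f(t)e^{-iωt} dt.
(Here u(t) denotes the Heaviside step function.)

F(ω) = - \frac{14}{2 i \omega - 5}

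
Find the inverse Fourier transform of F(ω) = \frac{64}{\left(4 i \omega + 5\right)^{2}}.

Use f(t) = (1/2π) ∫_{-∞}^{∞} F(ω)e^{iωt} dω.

f(t) = 4 t e^{- \frac{5 t}{4}} u\left(t\right)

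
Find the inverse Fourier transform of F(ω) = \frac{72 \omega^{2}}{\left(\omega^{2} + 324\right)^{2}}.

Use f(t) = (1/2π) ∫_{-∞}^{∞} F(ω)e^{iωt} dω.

f(t) = \left(1 - 18 \left|{t}\right|\right) e^{- 18 \left|{t}\right|}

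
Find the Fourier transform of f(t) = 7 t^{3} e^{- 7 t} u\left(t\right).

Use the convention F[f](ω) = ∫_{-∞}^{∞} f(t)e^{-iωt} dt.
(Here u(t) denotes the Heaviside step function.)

F(ω) = \frac{42}{\left(i \omega + 7\right)^{4}}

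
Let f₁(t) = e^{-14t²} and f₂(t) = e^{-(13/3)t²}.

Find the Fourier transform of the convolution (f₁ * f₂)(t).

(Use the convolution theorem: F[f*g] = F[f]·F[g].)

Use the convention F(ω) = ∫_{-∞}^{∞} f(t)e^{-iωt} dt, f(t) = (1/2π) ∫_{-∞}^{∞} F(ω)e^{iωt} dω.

F[f₁*f₂](ω) = \frac{\sqrt{546} \pi e^{- \frac{55 \omega^{2}}{728}}}{182}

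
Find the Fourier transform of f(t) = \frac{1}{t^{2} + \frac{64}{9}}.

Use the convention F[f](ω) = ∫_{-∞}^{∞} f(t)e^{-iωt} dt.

F(ω) = \frac{3 \pi e^{- \frac{8 \left|{\omega}\right|}{3}}}{8}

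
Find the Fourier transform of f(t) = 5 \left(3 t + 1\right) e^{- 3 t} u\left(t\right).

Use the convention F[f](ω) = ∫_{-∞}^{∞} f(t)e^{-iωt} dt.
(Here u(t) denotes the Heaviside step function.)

F(ω) = \frac{5 \left(- i \omega - 6\right)}{\omega^{2} - 6 i \omega - 9}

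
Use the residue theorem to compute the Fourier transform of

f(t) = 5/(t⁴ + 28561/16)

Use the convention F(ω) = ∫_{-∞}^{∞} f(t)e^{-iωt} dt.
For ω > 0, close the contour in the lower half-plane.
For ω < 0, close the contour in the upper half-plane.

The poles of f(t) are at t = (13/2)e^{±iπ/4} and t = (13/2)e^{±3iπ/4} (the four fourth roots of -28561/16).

Let g(z) = f(z)e^{-iωz}; for large |z| the factor e^{-iωz} decays in the lower half-plane when ω > 0 and in the upper half-plane when ω < 0.

Case ω > 0 (lower half-plane, clockwise contour ⇒ F(ω) = -2πi·ΣRes):
  Res_{z = - \frac{13 \sqrt{2}}{4} - \frac{13 \sqrt{2} i}{4}} g(z) = \frac{5 \sqrt{2} \left(1 + i\right) e^{\frac{13 \sqrt{2} \omega \left(-1 + i\right)}{4}}}{2197}
  Res_{z = \frac{13 \sqrt{2}}{4} - \frac{13 \sqrt{2} i}{4}} g(z) = \frac{5 \sqrt{2} \left(-1 + i\right) e^{- \frac{13 \sqrt{2} \omega \left(1 + i\right)}{4}}}{2197}
  F(ω) = -2πi·ΣRes = \frac{10 \sqrt{2} \pi \left(\left(1 - i\right) e^{\frac{13 \sqrt{2} i \omega}{2}} + 1 + i\right) e^{- \frac{13 \sqrt{2} \omega \left(1 + i\right)}{4}}}{2197} = \frac{40 \pi e^{- \frac{13 \sqrt{2} \omega}{4}} \sin{\left(\frac{13 \sqrt{2} \omega}{4} + \frac{\pi}{4} \right)}}{2197}

Case ω < 0 (upper half-plane, counterclockwise contour ⇒ F(ω) = +2πi·ΣRes):
  Res_{z = \frac{13 \sqrt{2}}{4} + \frac{13 \sqrt{2} i}{4}} g(z) = - \frac{5 \sqrt{2} \left(1 + i\right) e^{\frac{13 \sqrt{2} \omega \left(1 - i\right)}{4}}}{2197}
  Res_{z = - \frac{13 \sqrt{2}}{4} + \frac{13 \sqrt{2} i}{4}} g(z) = \frac{5 \sqrt{2} \left(1 - i\right) e^{\frac{13 \sqrt{2} \omega \left(1 + i\right)}{4}}}{2197}
  F(ω) = 2πi·ΣRes = - \frac{10 \sqrt{2} i \pi \left(\left(1 + i\right) e^{\frac{13 \sqrt{2} \omega \left(1 - i\right)}{4}} - \left(1 - i\right) e^{\frac{13 \sqrt{2} \omega \left(1 + i\right)}{4}}\right)}{2197} = \frac{40 \pi e^{\frac{13 \sqrt{2} \omega}{4}} \cos{\left(\frac{13 \sqrt{2} \omega}{4} + \frac{\pi}{4} \right)}}{2197}

Both cases combine into a single formula in |ω|:

F(ω) = \frac{40 \pi e^{- \frac{13 \sqrt{2} \left|{\omega}\right|}{4}} \sin{\left(\frac{13 \sqrt{2} \left|{\omega}\right|}{4} + \frac{\pi}{4} \right)}}{2197}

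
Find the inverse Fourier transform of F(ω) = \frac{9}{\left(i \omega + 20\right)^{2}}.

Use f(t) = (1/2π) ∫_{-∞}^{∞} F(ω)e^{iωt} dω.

f(t) = 9 t e^{- 20 t} u\left(t\right)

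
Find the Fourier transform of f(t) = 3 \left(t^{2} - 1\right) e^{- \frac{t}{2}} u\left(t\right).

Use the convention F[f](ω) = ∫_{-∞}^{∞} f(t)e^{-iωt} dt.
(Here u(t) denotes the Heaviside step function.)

F(ω) = \frac{6 \left(16 i \omega - \left(2 i \omega + 1\right)^{3} + 8\right)}{\left(2 i \omega + 1\right)^{4}}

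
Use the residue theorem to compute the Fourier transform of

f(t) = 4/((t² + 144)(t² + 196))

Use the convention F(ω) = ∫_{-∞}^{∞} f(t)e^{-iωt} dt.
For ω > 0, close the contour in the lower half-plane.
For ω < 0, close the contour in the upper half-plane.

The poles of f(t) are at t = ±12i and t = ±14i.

Let g(z) = f(z)e^{-iωz}; for large |z| the factor e^{-iωz} decays in the lower half-plane when ω > 0 and in the upper half-plane when ω < 0.

Case ω > 0 (lower half-plane, clockwise contour ⇒ F(ω) = -2πi·ΣRes):
  Res_{z = - 12 i} g(z) = \frac{i e^{- 12 \omega}}{312}
  Res_{z = - 14 i} g(z) = - \frac{i e^{- 14 \omega}}{364}
  F(ω) = -2πi·ΣRes = \frac{\pi \left(7 e^{2 \omega} - 6\right) e^{- 14 \omega}}{1092}

Case ω < 0 (upper half-plane, counterclockwise contour ⇒ F(ω) = +2πi·ΣRes):
  Res_{z = 12 i} g(z) = - \frac{i e^{12 \omega}}{312}
  Res_{z = 14 i} g(z) = \frac{i e^{14 \omega}}{364}
  F(ω) = 2πi·ΣRes = \frac{\pi \left(7 - 6 e^{2 \omega}\right) e^{12 \omega}}{1092}

Both cases combine into a single formula in |ω|:

F(ω) = \frac{\pi \left(7 e^{2 \left|{\omega}\right|} - 6\right) e^{- 14 \left|{\omega}\right|}}{1092}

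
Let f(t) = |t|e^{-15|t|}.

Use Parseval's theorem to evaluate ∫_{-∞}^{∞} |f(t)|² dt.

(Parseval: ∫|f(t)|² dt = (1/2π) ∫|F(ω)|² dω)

∫|f(t)|² dt = \frac{1}{6750}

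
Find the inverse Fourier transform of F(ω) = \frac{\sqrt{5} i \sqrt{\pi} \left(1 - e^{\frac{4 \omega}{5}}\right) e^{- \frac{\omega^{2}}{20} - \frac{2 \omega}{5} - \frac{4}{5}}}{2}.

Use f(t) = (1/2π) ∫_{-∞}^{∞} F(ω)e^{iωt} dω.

f(t) = 5 e^{- 5 t^{2}} \sin{\left(4 t \right)}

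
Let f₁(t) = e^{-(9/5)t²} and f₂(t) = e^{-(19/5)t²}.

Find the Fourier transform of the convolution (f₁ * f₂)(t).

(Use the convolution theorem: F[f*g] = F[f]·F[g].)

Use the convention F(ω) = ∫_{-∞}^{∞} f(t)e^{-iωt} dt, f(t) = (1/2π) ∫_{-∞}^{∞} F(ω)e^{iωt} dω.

F[f₁*f₂](ω) = \frac{5 \sqrt{19} \pi e^{- \frac{35 \omega^{2}}{171}}}{57}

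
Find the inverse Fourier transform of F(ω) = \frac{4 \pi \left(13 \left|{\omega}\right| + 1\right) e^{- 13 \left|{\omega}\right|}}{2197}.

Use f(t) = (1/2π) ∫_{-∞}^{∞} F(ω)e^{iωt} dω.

f(t) = \frac{8}{\left(t^{2} + 169\right)^{2}}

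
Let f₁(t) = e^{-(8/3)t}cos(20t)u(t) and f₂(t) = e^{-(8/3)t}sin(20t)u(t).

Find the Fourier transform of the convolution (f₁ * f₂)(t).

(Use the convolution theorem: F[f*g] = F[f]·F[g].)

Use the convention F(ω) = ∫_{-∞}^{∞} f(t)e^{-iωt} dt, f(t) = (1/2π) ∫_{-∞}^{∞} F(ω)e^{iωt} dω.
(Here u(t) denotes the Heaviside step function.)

F[f₁*f₂](ω) = \frac{540 \left(3 i \omega + 8\right)}{\left(\left(3 i \omega + 8\right)^{2} + 3600\right)^{2}}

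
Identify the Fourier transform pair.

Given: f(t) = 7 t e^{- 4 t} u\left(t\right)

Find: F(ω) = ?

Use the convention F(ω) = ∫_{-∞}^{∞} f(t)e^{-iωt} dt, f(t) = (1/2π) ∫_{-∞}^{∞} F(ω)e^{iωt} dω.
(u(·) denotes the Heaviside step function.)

F(ω) = \frac{7}{\left(i \omega + 4\right)^{2}}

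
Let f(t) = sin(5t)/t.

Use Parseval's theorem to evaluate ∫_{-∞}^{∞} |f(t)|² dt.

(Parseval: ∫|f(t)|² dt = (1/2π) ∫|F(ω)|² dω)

∫|f(t)|² dt = 5 \pi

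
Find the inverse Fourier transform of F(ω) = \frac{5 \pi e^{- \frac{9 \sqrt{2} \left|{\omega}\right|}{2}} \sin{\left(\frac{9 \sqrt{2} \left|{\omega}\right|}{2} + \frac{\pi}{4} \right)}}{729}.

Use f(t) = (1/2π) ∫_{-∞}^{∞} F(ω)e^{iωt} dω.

f(t) = \frac{5}{t^{4} + 6561}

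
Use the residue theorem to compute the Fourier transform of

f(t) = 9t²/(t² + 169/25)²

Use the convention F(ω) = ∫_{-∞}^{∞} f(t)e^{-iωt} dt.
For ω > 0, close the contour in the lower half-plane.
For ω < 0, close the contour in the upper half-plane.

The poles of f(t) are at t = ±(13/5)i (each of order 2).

Let g(z) = f(z)e^{-iωz}; for large |z| the factor e^{-iωz} decays in the lower half-plane when ω > 0 and in the upper half-plane when ω < 0.

Case ω > 0 (lower half-plane, clockwise contour ⇒ F(ω) = -2πi·ΣRes):
  Res_{z = - \frac{13 i}{5}} g(z) = \frac{9 i \left(5 - 13 \omega\right) e^{- \frac{13 \omega}{5}}}{52} (pole of order 2)
  F(ω) = -2πi·ΣRes = \frac{9 \pi \left(5 - 13 \omega\right) e^{- \frac{13 \omega}{5}}}{26}

Case ω < 0 (upper half-plane, counterclockwise contour ⇒ F(ω) = +2πi·ΣRes):
  Res_{z = \frac{13 i}{5}} g(z) = \frac{9 i \left(- 13 \omega - 5\right) e^{\frac{13 \omega}{5}}}{52} (pole of order 2)
  F(ω) = 2πi·ΣRes = \frac{9 \pi \left(13 \omega + 5\right) e^{\frac{13 \omega}{5}}}{26}

Both cases combine into a single formula in |ω|:

F(ω) = \frac{9 \pi \left(5 - 13 \left|{\omega}\right|\right) e^{- \frac{13 \left|{\omega}\right|}{5}}}{26}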